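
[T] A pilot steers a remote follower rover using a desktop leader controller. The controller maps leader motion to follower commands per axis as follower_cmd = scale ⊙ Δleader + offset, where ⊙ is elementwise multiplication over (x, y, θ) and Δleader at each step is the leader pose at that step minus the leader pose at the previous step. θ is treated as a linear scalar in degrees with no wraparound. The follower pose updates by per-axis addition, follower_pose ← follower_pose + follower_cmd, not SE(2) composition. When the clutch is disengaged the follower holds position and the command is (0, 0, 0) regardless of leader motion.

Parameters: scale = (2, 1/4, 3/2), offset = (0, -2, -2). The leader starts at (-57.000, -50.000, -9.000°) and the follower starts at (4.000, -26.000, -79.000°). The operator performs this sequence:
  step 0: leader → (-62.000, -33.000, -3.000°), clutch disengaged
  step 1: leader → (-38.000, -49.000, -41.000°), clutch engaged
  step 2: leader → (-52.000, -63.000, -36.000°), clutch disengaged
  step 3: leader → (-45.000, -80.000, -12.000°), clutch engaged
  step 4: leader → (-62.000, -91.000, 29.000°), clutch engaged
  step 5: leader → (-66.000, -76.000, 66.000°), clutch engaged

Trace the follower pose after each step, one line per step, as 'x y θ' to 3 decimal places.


step 0: Δleader=(-5.000, 17.000, 6.000°), disengaged; cmd=(0,0,0) → follower holds at (4.000, -26.000, -79.000°)
step 1: Δleader=(24.000, -16.000, -38.000°), engaged; cmd=(48.000, -6.000, -59.000°) → follower=(52.000, -32.000, -138.000°)
step 2: Δleader=(-14.000, -14.000, 5.000°), disengaged; cmd=(0,0,0) → follower holds at (52.000, -32.000, -138.000°)
step 3: Δleader=(7.000, -17.000, 24.000°), engaged; cmd=(14.000, -6.250, 34.000°) → follower=(66.000, -38.250, -104.000°)
step 4: Δleader=(-17.000, -11.000, 41.000°), engaged; cmd=(-34.000, -4.750, 59.500°) → follower=(32.000, -43.000, -44.500°)
step 5: Δleader=(-4.000, 15.000, 37.000°), engaged; cmd=(-8.000, 1.750, 53.500°) → follower=(24.000, -41.250, 9.000°)

4.000 -26.000 -79.000
52.000 -32.000 -138.000
52.000 -32.000 -138.000
66.000 -38.250 -104.000
32.000 -43.000 -44.500
24.000 -41.250 9.000


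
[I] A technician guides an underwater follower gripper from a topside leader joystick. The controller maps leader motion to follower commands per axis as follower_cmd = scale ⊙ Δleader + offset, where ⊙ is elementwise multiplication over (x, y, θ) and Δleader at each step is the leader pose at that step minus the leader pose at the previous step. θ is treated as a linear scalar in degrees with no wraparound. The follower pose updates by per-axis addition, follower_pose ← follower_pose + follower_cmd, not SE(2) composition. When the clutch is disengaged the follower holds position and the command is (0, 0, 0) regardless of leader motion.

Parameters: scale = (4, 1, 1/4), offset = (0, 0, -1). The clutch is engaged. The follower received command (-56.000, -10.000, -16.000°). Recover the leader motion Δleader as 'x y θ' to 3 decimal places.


-14.000 -10.000 -60.000

axis x: (-56.000 − 0) / (4) = -14.000
axis y: (-10.000 − 0) / (1) = -10.000
axis θ: (-16.000 − -1) / (1/4) = -60.000


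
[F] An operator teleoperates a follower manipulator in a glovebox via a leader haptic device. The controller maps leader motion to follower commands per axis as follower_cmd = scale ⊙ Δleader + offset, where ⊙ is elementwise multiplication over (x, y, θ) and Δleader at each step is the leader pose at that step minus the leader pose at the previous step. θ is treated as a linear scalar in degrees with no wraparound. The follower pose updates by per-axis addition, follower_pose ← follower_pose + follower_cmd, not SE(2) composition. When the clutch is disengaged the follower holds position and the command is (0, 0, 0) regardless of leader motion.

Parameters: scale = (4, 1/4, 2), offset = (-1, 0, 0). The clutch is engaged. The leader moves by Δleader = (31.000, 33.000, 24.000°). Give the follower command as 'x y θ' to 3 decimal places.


123.000 8.250 48.000

axis x: 4·31.000 + -1 = 123.000
axis y: 1/4·33.000 + 0 = 8.250
axis θ: 2·24.000 + 0 = 48.000


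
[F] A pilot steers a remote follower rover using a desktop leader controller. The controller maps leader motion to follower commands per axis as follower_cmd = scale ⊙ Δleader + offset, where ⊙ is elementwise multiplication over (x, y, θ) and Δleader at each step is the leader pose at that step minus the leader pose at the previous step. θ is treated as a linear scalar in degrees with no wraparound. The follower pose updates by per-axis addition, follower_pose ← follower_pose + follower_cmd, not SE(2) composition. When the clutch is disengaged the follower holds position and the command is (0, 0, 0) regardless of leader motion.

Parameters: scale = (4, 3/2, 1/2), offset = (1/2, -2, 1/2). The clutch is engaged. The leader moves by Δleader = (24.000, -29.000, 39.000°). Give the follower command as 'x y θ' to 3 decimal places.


96.500 -45.500 20.000

axis x: 4·24.000 + 1/2 = 96.500
axis y: 3/2·-29.000 + -2 = -45.500
axis θ: 1/2·39.000 + 1/2 = 20.000


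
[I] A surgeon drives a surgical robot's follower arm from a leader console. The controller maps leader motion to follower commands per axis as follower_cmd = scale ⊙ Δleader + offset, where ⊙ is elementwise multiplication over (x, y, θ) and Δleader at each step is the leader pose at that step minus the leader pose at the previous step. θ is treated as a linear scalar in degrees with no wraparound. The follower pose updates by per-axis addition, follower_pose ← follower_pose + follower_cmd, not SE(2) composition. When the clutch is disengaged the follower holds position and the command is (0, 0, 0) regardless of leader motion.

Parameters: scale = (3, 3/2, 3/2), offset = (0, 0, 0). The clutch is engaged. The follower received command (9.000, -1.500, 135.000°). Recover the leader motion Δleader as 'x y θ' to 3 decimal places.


axis x: (9.000 − 0) / (3) = 3.000
axis y: (-1.500 − 0) / (3/2) = -1.000
axis θ: (135.000 − 0) / (3/2) = 90.000

3.000 -1.000 90.000


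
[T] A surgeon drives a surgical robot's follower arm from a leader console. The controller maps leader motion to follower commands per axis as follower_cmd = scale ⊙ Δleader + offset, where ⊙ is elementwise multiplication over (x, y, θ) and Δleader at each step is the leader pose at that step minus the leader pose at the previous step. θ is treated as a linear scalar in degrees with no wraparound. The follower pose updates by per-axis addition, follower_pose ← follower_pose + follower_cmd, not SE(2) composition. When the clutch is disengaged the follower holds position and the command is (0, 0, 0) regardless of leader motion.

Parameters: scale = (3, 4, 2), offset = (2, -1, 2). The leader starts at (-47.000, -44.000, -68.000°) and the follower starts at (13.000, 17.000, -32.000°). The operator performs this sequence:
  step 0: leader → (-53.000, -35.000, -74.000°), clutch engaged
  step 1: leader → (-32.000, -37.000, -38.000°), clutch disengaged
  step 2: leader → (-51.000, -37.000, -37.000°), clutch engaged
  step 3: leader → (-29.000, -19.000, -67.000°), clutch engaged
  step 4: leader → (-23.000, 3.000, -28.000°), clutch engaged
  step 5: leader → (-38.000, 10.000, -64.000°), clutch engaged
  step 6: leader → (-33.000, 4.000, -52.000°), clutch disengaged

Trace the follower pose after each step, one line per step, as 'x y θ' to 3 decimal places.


step 0: Δleader=(-6.000, 9.000, -6.000°), engaged; cmd=(-16.000, 35.000, -10.000°) → follower=(-3.000, 52.000, -42.000°)
step 1: Δleader=(21.000, -2.000, 36.000°), disengaged; cmd=(0,0,0) → follower holds at (-3.000, 52.000, -42.000°)
step 2: Δleader=(-19.000, 0.000, 1.000°), engaged; cmd=(-55.000, -1.000, 4.000°) → follower=(-58.000, 51.000, -38.000°)
step 3: Δleader=(22.000, 18.000, -30.000°), engaged; cmd=(68.000, 71.000, -58.000°) → follower=(10.000, 122.000, -96.000°)
step 4: Δleader=(6.000, 22.000, 39.000°), engaged; cmd=(20.000, 87.000, 80.000°) → follower=(30.000, 209.000, -16.000°)
step 5: Δleader=(-15.000, 7.000, -36.000°), engaged; cmd=(-43.000, 27.000, -70.000°) → follower=(-13.000, 236.000, -86.000°)
step 6: Δleader=(5.000, -6.000, 12.000°), disengaged; cmd=(0,0,0) → follower holds at (-13.000, 236.000, -86.000°)

-3.000 52.000 -42.000
-3.000 52.000 -42.000
-58.000 51.000 -38.000
10.000 122.000 -96.000
30.000 209.000 -16.000
-13.000 236.000 -86.000
-13.000 236.000 -86.000


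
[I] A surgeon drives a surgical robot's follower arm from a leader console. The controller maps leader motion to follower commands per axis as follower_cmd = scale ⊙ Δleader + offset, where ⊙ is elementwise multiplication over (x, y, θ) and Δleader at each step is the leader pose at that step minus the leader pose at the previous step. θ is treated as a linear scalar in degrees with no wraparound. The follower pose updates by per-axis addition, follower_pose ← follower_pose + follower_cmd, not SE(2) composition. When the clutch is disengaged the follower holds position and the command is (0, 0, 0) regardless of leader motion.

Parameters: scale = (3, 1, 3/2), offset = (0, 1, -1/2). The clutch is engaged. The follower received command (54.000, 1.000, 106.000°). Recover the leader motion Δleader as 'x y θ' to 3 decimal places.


18.000 0.000 71.000

axis x: (54.000 − 0) / (3) = 18.000
axis y: (1.000 − 1) / (1) = 0.000
axis θ: (106.000 − -1/2) / (3/2) = 71.000


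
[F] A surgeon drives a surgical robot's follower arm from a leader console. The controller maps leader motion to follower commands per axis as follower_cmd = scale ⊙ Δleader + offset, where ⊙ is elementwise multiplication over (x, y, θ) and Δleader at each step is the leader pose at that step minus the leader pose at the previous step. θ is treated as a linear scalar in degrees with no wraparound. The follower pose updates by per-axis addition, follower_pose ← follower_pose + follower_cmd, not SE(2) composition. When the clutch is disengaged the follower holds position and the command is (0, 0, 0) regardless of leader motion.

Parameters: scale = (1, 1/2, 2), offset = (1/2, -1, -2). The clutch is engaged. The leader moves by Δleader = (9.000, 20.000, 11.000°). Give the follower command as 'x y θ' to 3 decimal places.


axis x: 1·9.000 + 1/2 = 9.500
axis y: 1/2·20.000 + -1 = 9.000
axis θ: 2·11.000 + -2 = 20.000

9.500 9.000 20.000


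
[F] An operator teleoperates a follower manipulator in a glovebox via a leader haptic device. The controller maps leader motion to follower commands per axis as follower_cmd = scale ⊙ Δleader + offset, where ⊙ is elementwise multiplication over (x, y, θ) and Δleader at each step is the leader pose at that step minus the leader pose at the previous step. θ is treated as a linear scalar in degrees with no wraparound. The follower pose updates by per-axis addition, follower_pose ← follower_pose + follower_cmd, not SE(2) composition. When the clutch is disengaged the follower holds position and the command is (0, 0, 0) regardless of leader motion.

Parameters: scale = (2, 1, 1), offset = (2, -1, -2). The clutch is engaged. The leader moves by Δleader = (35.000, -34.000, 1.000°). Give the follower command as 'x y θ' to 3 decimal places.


72.000 -35.000 -1.000

axis x: 2·35.000 + 2 = 72.000
axis y: 1·-34.000 + -1 = -35.000
axis θ: 1·1.000 + -2 = -1.000


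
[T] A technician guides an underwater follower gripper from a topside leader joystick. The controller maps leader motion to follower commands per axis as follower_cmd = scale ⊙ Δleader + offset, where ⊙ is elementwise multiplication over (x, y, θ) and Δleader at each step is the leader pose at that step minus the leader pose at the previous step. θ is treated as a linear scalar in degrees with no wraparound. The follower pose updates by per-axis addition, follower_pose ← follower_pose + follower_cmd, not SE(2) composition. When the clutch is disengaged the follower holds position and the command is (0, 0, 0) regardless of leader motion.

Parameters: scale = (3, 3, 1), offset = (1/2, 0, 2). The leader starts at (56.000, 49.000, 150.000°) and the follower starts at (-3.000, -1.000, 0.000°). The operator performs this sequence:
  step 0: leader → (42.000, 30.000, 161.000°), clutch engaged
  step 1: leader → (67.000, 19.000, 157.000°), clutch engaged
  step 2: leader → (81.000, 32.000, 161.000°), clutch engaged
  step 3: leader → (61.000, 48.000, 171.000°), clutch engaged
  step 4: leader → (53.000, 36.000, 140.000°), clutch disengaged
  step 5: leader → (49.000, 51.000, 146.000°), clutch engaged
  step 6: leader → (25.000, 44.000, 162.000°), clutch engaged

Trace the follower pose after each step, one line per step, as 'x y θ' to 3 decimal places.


step 0: Δleader=(-14.000, -19.000, 11.000°), engaged; cmd=(-41.500, -57.000, 13.000°) → follower=(-44.500, -58.000, 13.000°)
step 1: Δleader=(25.000, -11.000, -4.000°), engaged; cmd=(75.500, -33.000, -2.000°) → follower=(31.000, -91.000, 11.000°)
step 2: Δleader=(14.000, 13.000, 4.000°), engaged; cmd=(42.500, 39.000, 6.000°) → follower=(73.500, -52.000, 17.000°)
step 3: Δleader=(-20.000, 16.000, 10.000°), engaged; cmd=(-59.500, 48.000, 12.000°) → follower=(14.000, -4.000, 29.000°)
step 4: Δleader=(-8.000, -12.000, -31.000°), disengaged; cmd=(0,0,0) → follower holds at (14.000, -4.000, 29.000°)
step 5: Δleader=(-4.000, 15.000, 6.000°), engaged; cmd=(-11.500, 45.000, 8.000°) → follower=(2.500, 41.000, 37.000°)
step 6: Δleader=(-24.000, -7.000, 16.000°), engaged; cmd=(-71.500, -21.000, 18.000°) → follower=(-69.000, 20.000, 55.000°)

-44.500 -58.000 13.000
31.000 -91.000 11.000
73.500 -52.000 17.000
14.000 -4.000 29.000
14.000 -4.000 29.000
2.500 41.000 37.000
-69.000 20.000 55.000


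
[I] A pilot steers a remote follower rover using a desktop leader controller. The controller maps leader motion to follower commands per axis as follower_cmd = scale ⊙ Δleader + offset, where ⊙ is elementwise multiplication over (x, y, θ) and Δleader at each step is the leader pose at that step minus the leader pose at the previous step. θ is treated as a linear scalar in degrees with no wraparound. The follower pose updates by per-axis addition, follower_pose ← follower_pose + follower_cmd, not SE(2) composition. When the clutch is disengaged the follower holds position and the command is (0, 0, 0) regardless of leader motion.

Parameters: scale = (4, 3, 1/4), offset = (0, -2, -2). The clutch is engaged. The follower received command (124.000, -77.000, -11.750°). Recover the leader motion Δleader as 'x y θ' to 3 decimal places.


31.000 -25.000 -39.000

axis x: (124.000 − 0) / (4) = 31.000
axis y: (-77.000 − -2) / (3) = -25.000
axis θ: (-11.750 − -2) / (1/4) = -39.000


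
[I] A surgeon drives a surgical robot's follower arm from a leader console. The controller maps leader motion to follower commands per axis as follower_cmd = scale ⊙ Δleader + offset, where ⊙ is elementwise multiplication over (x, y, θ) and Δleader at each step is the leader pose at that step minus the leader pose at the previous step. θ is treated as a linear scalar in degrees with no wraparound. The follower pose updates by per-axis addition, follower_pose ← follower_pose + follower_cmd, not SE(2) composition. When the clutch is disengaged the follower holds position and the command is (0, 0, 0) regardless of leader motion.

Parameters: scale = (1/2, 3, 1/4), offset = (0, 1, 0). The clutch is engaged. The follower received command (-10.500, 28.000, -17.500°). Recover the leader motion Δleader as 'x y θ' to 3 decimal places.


axis x: (-10.500 − 0) / (1/2) = -21.000
axis y: (28.000 − 1) / (3) = 9.000
axis θ: (-17.500 − 0) / (1/4) = -70.000

-21.000 9.000 -70.000


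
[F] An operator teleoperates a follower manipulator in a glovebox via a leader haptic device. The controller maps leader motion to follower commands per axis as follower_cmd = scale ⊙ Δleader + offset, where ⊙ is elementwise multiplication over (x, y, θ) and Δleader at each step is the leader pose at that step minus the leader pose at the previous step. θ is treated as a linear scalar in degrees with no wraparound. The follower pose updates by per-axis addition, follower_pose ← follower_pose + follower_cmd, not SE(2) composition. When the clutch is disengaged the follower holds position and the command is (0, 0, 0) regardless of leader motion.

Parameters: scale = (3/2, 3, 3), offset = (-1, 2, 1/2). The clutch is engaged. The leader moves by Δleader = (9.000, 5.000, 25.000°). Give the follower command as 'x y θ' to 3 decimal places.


axis x: 3/2·9.000 + -1 = 12.500
axis y: 3·5.000 + 2 = 17.000
axis θ: 3·25.000 + 1/2 = 75.500

12.500 17.000 75.500


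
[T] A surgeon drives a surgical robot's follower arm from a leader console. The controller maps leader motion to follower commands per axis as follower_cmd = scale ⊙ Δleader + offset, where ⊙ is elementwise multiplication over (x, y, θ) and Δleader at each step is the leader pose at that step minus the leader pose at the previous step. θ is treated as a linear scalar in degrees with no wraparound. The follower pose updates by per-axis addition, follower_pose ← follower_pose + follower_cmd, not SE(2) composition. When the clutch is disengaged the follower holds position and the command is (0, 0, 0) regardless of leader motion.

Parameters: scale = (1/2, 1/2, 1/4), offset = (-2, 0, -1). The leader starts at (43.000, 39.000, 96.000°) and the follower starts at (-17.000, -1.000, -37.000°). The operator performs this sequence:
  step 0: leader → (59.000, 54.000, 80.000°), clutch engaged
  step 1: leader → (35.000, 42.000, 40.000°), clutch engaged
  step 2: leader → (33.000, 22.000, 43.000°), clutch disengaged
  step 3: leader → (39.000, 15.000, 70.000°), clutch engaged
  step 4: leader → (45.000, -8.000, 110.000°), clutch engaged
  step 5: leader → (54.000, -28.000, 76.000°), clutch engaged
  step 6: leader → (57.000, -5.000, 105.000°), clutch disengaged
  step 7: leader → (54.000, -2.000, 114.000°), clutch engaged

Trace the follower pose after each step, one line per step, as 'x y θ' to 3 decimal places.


step 0: Δleader=(16.000, 15.000, -16.000°), engaged; cmd=(6.000, 7.500, -5.000°) → follower=(-11.000, 6.500, -42.000°)
step 1: Δleader=(-24.000, -12.000, -40.000°), engaged; cmd=(-14.000, -6.000, -11.000°) → follower=(-25.000, 0.500, -53.000°)
step 2: Δleader=(-2.000, -20.000, 3.000°), disengaged; cmd=(0,0,0) → follower holds at (-25.000, 0.500, -53.000°)
step 3: Δleader=(6.000, -7.000, 27.000°), engaged; cmd=(1.000, -3.500, 5.750°) → follower=(-24.000, -3.000, -47.250°)
step 4: Δleader=(6.000, -23.000, 40.000°), engaged; cmd=(1.000, -11.500, 9.000°) → follower=(-23.000, -14.500, -38.250°)
step 5: Δleader=(9.000, -20.000, -34.000°), engaged; cmd=(2.500, -10.000, -9.500°) → follower=(-20.500, -24.500, -47.750°)
step 6: Δleader=(3.000, 23.000, 29.000°), disengaged; cmd=(0,0,0) → follower holds at (-20.500, -24.500, -47.750°)
step 7: Δleader=(-3.000, 3.000, 9.000°), engaged; cmd=(-3.500, 1.500, 1.250°) → follower=(-24.000, -23.000, -46.500°)

-11.000 6.500 -42.000
-25.000 0.500 -53.000
-25.000 0.500 -53.000
-24.000 -3.000 -47.250
-23.000 -14.500 -38.250
-20.500 -24.500 -47.750
-20.500 -24.500 -47.750
-24.000 -23.000 -46.500


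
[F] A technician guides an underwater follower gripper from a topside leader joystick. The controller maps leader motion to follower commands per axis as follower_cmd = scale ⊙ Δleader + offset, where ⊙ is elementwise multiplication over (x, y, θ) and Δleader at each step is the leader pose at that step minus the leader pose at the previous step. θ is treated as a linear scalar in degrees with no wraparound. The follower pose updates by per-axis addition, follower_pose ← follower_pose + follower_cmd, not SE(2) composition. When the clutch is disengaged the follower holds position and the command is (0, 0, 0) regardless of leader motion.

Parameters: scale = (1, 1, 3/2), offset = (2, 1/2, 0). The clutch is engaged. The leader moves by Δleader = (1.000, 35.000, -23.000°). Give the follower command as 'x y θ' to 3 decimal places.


3.000 35.500 -34.500

axis x: 1·1.000 + 2 = 3.000
axis y: 1·35.000 + 1/2 = 35.500
axis θ: 3/2·-23.000 + 0 = -34.500


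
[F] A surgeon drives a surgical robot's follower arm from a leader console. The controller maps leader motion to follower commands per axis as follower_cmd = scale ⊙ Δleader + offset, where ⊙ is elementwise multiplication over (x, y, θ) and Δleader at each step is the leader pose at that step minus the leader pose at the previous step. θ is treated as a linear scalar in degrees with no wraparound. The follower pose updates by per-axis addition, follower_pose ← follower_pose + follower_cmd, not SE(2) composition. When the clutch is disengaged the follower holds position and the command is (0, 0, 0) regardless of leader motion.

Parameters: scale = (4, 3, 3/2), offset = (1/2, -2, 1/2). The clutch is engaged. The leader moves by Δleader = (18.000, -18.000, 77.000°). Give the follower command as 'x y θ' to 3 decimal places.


axis x: 4·18.000 + 1/2 = 72.500
axis y: 3·-18.000 + -2 = -56.000
axis θ: 3/2·77.000 + 1/2 = 116.000

72.500 -56.000 116.000


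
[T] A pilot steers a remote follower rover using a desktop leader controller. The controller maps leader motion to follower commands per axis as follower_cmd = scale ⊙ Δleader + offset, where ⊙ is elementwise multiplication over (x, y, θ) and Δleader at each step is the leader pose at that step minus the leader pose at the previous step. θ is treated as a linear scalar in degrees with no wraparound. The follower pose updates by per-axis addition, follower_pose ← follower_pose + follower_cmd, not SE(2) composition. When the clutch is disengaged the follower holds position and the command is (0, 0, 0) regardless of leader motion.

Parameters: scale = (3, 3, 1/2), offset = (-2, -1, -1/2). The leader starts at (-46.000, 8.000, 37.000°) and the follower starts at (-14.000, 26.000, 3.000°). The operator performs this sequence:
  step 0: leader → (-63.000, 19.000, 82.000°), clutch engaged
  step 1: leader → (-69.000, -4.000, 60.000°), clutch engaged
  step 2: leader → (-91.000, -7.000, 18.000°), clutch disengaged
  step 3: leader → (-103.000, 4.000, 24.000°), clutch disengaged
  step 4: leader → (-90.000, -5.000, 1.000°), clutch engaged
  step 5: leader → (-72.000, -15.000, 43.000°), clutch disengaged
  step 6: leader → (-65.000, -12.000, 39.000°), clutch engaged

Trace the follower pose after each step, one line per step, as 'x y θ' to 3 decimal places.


-67.000 58.000 25.000
-87.000 -12.000 13.500
-87.000 -12.000 13.500
-87.000 -12.000 13.500
-50.000 -40.000 1.500
-50.000 -40.000 1.500
-31.000 -32.000 -1.000

step 0: Δleader=(-17.000, 11.000, 45.000°), engaged; cmd=(-53.000, 32.000, 22.000°) → follower=(-67.000, 58.000, 25.000°)
step 1: Δleader=(-6.000, -23.000, -22.000°), engaged; cmd=(-20.000, -70.000, -11.500°) → follower=(-87.000, -12.000, 13.500°)
step 2: Δleader=(-22.000, -3.000, -42.000°), disengaged; cmd=(0,0,0) → follower holds at (-87.000, -12.000, 13.500°)
step 3: Δleader=(-12.000, 11.000, 6.000°), disengaged; cmd=(0,0,0) → follower holds at (-87.000, -12.000, 13.500°)
step 4: Δleader=(13.000, -9.000, -23.000°), engaged; cmd=(37.000, -28.000, -12.000°) → follower=(-50.000, -40.000, 1.500°)
step 5: Δleader=(18.000, -10.000, 42.000°), disengaged; cmd=(0,0,0) → follower holds at (-50.000, -40.000, 1.500°)
step 6: Δleader=(7.000, 3.000, -4.000°), engaged; cmd=(19.000, 8.000, -2.500°) → follower=(-31.000, -32.000, -1.000°)


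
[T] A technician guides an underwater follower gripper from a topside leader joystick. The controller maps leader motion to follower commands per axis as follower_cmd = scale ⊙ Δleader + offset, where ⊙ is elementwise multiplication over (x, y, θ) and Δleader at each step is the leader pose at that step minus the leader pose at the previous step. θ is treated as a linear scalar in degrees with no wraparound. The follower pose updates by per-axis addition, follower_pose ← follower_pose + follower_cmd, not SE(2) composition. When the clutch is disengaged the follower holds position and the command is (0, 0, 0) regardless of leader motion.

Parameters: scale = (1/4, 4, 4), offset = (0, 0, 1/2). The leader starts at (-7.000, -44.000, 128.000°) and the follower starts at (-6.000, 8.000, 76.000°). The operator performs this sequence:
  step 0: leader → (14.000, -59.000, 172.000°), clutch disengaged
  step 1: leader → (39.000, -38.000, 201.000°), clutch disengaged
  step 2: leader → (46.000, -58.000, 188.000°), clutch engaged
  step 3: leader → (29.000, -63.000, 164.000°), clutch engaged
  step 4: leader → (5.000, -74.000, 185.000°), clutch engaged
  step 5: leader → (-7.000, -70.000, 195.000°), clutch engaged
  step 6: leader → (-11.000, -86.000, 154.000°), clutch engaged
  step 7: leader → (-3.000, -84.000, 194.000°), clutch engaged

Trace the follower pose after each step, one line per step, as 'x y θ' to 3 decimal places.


-6.000 8.000 76.000
-6.000 8.000 76.000
-4.250 -72.000 24.500
-8.500 -92.000 -71.000
-14.500 -136.000 13.500
-17.500 -120.000 54.000
-18.500 -184.000 -109.500
-16.500 -176.000 51.000

step 0: Δleader=(21.000, -15.000, 44.000°), disengaged; cmd=(0,0,0) → follower holds at (-6.000, 8.000, 76.000°)
step 1: Δleader=(25.000, 21.000, 29.000°), disengaged; cmd=(0,0,0) → follower holds at (-6.000, 8.000, 76.000°)
step 2: Δleader=(7.000, -20.000, -13.000°), engaged; cmd=(1.750, -80.000, -51.500°) → follower=(-4.250, -72.000, 24.500°)
step 3: Δleader=(-17.000, -5.000, -24.000°), engaged; cmd=(-4.250, -20.000, -95.500°) → follower=(-8.500, -92.000, -71.000°)
step 4: Δleader=(-24.000, -11.000, 21.000°), engaged; cmd=(-6.000, -44.000, 84.500°) → follower=(-14.500, -136.000, 13.500°)
step 5: Δleader=(-12.000, 4.000, 10.000°), engaged; cmd=(-3.000, 16.000, 40.500°) → follower=(-17.500, -120.000, 54.000°)
step 6: Δleader=(-4.000, -16.000, -41.000°), engaged; cmd=(-1.000, -64.000, -163.500°) → follower=(-18.500, -184.000, -109.500°)
step 7: Δleader=(8.000, 2.000, 40.000°), engaged; cmd=(2.000, 8.000, 160.500°) → follower=(-16.500, -176.000, 51.000°)


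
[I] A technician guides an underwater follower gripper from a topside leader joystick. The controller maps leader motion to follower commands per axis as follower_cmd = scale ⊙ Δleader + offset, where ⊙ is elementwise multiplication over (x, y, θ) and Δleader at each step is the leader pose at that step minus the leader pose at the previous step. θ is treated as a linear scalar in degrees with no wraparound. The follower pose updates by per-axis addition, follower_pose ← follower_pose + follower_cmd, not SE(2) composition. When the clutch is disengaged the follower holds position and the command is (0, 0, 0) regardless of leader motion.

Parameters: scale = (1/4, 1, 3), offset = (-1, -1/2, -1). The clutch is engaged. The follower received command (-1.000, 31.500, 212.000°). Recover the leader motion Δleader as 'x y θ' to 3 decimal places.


axis x: (-1.000 − -1) / (1/4) = 0.000
axis y: (31.500 − -1/2) / (1) = 32.000
axis θ: (212.000 − -1) / (3) = 71.000

0.000 32.000 71.000


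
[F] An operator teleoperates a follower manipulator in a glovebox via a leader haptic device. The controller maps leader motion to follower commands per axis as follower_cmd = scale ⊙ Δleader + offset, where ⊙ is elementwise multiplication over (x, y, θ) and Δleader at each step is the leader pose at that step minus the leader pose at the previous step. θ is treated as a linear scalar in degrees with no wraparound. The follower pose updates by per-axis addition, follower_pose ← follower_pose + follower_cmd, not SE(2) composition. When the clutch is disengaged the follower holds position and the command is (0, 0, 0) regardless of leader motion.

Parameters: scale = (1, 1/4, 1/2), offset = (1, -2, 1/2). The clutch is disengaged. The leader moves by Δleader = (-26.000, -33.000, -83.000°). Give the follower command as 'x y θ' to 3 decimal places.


clutch disengaged → follower holds; cmd = (0, 0, 0)

0.000 0.000 0.000


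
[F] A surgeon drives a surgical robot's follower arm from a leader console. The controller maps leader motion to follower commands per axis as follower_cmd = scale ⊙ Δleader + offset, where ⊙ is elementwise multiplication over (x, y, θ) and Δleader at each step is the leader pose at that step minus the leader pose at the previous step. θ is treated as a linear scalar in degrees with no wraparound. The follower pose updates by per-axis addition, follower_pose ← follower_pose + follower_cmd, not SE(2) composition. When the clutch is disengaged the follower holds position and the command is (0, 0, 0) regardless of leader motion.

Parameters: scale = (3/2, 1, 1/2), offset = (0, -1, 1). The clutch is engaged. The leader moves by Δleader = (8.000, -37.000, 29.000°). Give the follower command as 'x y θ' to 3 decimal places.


12.000 -38.000 15.500

axis x: 3/2·8.000 + 0 = 12.000
axis y: 1·-37.000 + -1 = -38.000
axis θ: 1/2·29.000 + 1 = 15.500


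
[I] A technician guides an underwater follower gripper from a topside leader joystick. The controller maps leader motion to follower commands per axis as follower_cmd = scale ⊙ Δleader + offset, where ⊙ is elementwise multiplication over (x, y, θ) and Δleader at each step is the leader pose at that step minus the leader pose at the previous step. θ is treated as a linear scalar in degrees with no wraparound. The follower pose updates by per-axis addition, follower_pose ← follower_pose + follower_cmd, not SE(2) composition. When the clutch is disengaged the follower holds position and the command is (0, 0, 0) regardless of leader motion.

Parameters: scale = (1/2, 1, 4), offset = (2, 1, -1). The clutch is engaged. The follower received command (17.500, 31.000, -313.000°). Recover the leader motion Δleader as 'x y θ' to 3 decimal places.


axis x: (17.500 − 2) / (1/2) = 31.000
axis y: (31.000 − 1) / (1) = 30.000
axis θ: (-313.000 − -1) / (4) = -78.000

31.000 30.000 -78.000


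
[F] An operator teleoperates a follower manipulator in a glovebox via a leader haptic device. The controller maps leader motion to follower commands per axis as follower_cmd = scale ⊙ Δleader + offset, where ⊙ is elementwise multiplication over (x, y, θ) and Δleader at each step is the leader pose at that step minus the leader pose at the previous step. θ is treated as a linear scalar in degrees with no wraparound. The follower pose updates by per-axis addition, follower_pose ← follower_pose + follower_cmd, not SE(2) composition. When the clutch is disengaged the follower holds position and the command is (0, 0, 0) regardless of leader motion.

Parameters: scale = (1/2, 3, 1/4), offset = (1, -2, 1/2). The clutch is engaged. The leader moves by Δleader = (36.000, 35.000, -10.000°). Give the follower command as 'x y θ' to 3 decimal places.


axis x: 1/2·36.000 + 1 = 19.000
axis y: 3·35.000 + -2 = 103.000
axis θ: 1/4·-10.000 + 1/2 = -2.000

19.000 103.000 -2.000


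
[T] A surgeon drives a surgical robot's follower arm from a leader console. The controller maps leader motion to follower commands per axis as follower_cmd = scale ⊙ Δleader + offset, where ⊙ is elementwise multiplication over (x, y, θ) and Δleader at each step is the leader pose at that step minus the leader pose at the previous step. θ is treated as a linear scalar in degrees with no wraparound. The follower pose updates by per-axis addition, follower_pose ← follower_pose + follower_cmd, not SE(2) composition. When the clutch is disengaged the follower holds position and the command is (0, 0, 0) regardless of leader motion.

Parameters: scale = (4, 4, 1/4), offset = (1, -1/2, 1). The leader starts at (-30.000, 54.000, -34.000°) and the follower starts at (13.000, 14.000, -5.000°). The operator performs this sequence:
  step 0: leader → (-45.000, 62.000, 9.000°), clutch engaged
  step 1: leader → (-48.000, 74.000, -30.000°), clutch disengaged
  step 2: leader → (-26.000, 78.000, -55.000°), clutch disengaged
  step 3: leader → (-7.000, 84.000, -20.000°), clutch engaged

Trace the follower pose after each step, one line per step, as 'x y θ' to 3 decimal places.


step 0: Δleader=(-15.000, 8.000, 43.000°), engaged; cmd=(-59.000, 31.500, 11.750°) → follower=(-46.000, 45.500, 6.750°)
step 1: Δleader=(-3.000, 12.000, -39.000°), disengaged; cmd=(0,0,0) → follower holds at (-46.000, 45.500, 6.750°)
step 2: Δleader=(22.000, 4.000, -25.000°), disengaged; cmd=(0,0,0) → follower holds at (-46.000, 45.500, 6.750°)
step 3: Δleader=(19.000, 6.000, 35.000°), engaged; cmd=(77.000, 23.500, 9.750°) → follower=(31.000, 69.000, 16.500°)

-46.000 45.500 6.750
-46.000 45.500 6.750
-46.000 45.500 6.750
31.000 69.000 16.500


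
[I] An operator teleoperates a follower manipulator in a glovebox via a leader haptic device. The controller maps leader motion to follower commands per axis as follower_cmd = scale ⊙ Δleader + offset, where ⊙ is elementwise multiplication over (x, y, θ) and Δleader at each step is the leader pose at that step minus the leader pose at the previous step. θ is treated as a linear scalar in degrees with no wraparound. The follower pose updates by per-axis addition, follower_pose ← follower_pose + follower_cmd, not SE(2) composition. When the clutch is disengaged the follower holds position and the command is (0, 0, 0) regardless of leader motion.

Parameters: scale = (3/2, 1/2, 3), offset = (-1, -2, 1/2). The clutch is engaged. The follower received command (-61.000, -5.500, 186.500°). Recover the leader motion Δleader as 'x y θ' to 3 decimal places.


axis x: (-61.000 − -1) / (3/2) = -40.000
axis y: (-5.500 − -2) / (1/2) = -7.000
axis θ: (186.500 − 1/2) / (3) = 62.000

-40.000 -7.000 62.000


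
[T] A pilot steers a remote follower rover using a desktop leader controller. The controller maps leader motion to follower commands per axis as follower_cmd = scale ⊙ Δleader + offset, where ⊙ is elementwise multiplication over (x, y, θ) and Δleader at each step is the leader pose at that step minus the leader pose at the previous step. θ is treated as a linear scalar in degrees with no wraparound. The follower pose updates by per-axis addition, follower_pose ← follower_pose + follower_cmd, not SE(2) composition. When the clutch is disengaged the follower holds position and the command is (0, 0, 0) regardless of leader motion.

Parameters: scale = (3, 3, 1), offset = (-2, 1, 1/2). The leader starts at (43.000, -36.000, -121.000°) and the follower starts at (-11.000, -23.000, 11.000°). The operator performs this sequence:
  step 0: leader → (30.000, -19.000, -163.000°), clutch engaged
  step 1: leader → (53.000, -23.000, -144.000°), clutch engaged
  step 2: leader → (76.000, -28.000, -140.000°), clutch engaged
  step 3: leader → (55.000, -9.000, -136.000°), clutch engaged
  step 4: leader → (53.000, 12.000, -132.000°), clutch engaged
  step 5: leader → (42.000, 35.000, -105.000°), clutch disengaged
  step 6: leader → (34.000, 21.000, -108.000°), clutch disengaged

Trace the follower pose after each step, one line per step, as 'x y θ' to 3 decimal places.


-52.000 29.000 -30.500
15.000 18.000 -11.000
82.000 4.000 -6.500
17.000 62.000 -2.000
9.000 126.000 2.500
9.000 126.000 2.500
9.000 126.000 2.500

step 0: Δleader=(-13.000, 17.000, -42.000°), engaged; cmd=(-41.000, 52.000, -41.500°) → follower=(-52.000, 29.000, -30.500°)
step 1: Δleader=(23.000, -4.000, 19.000°), engaged; cmd=(67.000, -11.000, 19.500°) → follower=(15.000, 18.000, -11.000°)
step 2: Δleader=(23.000, -5.000, 4.000°), engaged; cmd=(67.000, -14.000, 4.500°) → follower=(82.000, 4.000, -6.500°)
step 3: Δleader=(-21.000, 19.000, 4.000°), engaged; cmd=(-65.000, 58.000, 4.500°) → follower=(17.000, 62.000, -2.000°)
step 4: Δleader=(-2.000, 21.000, 4.000°), engaged; cmd=(-8.000, 64.000, 4.500°) → follower=(9.000, 126.000, 2.500°)
step 5: Δleader=(-11.000, 23.000, 27.000°), disengaged; cmd=(0,0,0) → follower holds at (9.000, 126.000, 2.500°)
step 6: Δleader=(-8.000, -14.000, -3.000°), disengaged; cmd=(0,0,0) → follower holds at (9.000, 126.000, 2.500°)


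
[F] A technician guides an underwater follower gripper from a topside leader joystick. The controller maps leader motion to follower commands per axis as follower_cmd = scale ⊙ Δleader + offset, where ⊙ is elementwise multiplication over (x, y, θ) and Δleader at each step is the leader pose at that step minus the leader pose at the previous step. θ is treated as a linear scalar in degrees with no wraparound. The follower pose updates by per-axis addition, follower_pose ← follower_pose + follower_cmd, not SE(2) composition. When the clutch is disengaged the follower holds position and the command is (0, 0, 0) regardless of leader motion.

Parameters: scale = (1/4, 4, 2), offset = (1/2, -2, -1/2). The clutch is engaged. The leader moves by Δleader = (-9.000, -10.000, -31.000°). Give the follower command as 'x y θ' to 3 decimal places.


axis x: 1/4·-9.000 + 1/2 = -1.750
axis y: 4·-10.000 + -2 = -42.000
axis θ: 2·-31.000 + -1/2 = -62.500

-1.750 -42.000 -62.500


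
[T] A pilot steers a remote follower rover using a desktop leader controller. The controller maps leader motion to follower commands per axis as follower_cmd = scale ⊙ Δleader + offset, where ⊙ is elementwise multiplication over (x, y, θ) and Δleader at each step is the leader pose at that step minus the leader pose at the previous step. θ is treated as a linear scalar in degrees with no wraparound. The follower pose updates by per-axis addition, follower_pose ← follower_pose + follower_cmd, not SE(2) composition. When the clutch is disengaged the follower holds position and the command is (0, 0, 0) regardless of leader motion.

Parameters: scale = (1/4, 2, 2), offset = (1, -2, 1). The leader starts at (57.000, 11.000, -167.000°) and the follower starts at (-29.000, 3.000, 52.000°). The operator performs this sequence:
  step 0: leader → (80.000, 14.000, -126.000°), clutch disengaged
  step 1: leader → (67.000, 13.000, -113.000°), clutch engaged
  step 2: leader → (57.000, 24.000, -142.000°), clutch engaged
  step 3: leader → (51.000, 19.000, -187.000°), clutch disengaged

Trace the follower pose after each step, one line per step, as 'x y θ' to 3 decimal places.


step 0: Δleader=(23.000, 3.000, 41.000°), disengaged; cmd=(0,0,0) → follower holds at (-29.000, 3.000, 52.000°)
step 1: Δleader=(-13.000, -1.000, 13.000°), engaged; cmd=(-2.250, -4.000, 27.000°) → follower=(-31.250, -1.000, 79.000°)
step 2: Δleader=(-10.000, 11.000, -29.000°), engaged; cmd=(-1.500, 20.000, -57.000°) → follower=(-32.750, 19.000, 22.000°)
step 3: Δleader=(-6.000, -5.000, -45.000°), disengaged; cmd=(0,0,0) → follower holds at (-32.750, 19.000, 22.000°)

-29.000 3.000 52.000
-31.250 -1.000 79.000
-32.750 19.000 22.000
-32.750 19.000 22.000


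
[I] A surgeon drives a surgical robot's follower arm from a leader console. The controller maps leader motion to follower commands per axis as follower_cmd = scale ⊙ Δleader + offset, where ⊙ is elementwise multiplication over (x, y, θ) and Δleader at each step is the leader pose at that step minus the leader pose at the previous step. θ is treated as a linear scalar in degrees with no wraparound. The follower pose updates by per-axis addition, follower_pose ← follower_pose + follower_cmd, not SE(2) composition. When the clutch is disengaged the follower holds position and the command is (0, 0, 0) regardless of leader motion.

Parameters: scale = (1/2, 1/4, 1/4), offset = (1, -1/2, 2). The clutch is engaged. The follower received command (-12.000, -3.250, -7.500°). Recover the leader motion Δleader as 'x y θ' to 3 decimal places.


axis x: (-12.000 − 1) / (1/2) = -26.000
axis y: (-3.250 − -1/2) / (1/4) = -11.000
axis θ: (-7.500 − 2) / (1/4) = -38.000

-26.000 -11.000 -38.000
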